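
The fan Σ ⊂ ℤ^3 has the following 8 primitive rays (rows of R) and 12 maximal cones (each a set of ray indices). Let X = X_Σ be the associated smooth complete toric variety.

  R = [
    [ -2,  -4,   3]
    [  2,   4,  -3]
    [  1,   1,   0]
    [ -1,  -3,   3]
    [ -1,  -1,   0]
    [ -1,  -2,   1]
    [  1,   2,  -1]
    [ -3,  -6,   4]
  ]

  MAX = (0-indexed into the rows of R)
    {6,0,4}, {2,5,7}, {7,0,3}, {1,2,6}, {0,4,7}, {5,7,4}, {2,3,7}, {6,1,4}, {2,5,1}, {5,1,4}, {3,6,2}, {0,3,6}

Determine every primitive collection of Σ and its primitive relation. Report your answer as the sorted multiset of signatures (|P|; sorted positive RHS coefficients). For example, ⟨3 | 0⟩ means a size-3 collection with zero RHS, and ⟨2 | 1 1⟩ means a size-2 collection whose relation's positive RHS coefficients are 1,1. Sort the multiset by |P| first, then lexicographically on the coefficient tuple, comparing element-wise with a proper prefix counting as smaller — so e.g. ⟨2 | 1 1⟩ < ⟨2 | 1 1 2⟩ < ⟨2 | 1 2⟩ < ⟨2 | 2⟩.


Σ has 10 primitive collections:

  P={0,1}:  v_{0} + v_{1} = 0  ⟹  sig = ⟨2 | 0⟩
  P={2,4}:  v_{2} + v_{4} = 0  ⟹  sig = ⟨2 | 0⟩
  P={5,6}:  v_{5} + v_{6} = 0  ⟹  sig = ⟨2 | 0⟩
  P={0,2}:  v_{0} + v_{2} = v_{3}  ⟹  sig = ⟨2 | 1⟩
  P={0,5}:  v_{0} + v_{5} = v_{7}  ⟹  sig = ⟨2 | 1⟩
  P={1,3}:  v_{1} + v_{3} = v_{2}  ⟹  sig = ⟨2 | 1⟩
  P={1,7}:  v_{1} + v_{7} = v_{5}  ⟹  sig = ⟨2 | 1⟩
  P={3,4}:  v_{3} + v_{4} = v_{0}  ⟹  sig = ⟨2 | 1⟩
  P={6,7}:  v_{6} + v_{7} = v_{0}  ⟹  sig = ⟨2 | 1⟩
  P={3,5}:  v_{3} + v_{5} = v_{2} + v_{7}  ⟹  sig = ⟨2 | 1 1⟩

so the primitive-relation signature multiset is
{ ⟨2 | 0⟩ ×3,  ⟨2 | 1⟩ ×6,  ⟨2 | 1 1⟩ }


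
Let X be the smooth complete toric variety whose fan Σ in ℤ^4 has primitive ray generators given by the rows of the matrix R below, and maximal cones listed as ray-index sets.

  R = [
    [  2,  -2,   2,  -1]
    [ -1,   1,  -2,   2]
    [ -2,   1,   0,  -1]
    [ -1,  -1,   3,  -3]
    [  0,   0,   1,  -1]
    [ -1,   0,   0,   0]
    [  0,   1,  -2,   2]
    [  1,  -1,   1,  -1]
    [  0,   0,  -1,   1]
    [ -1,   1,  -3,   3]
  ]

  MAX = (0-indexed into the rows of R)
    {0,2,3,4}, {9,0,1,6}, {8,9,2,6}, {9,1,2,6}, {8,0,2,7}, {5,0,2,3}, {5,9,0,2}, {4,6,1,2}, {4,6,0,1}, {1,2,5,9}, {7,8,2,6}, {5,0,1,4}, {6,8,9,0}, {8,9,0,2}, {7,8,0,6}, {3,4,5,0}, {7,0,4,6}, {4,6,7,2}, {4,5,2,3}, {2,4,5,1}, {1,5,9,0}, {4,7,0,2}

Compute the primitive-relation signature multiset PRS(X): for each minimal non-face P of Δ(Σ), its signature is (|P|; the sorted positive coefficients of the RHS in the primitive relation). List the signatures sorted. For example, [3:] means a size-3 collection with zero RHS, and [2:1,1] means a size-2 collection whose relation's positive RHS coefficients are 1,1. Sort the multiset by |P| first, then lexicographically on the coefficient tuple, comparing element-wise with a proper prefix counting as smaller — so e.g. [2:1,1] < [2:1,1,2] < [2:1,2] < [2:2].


|primitive collections| = 16. Relations:

  • {4,8}:  v_{4} + v_{8} = 0 ; sig = [2:]
  • {1,7}:  v_{1} + v_{7} = v_{8} ; sig = [2:1]
  • {1,8}:  v_{1} + v_{8} = v_{9} ; sig = [2:1]
  • {4,9}:  v_{4} + v_{9} = v_{1} ; sig = [2:1]
  • {5,6}:  v_{5} + v_{6} = v_{1} ; sig = [2:1]
  • {3,6}:  v_{3} + v_{6} = v_{4} + v_{5} ; sig = [2:1,1]
  • {3,8}:  v_{3} + v_{8} = v_{0} + v_{2} + v_{5} ; sig = [2:1,1,1]
  • {5,7}:  v_{5} + v_{7} = v_{0} + v_{2} + v_{8} ; sig = [2:1,1,1]
  • {5,8}:  v_{5} + v_{8} = v_{0} + v_{2} + v_{9} ; sig = [2:1,1,1]
  • {1,3}:  v_{1} + v_{3} = v_{4} + 2·v_{5} ; sig = [2:1,2]
  • {3,9}:  v_{3} + v_{9} = 2·v_{5} ; sig = [2:2]
  • {7,9}:  v_{7} + v_{9} = 2·v_{8} ; sig = [2:2]
  • {3,7}:  v_{3} + v_{7} = 2·v_{0} + 2·v_{2} ; sig = [2:2,2]
  • {0,2,6}:  v_{0} + v_{2} + v_{6} = 0 ; sig = [3:]
  • {0,1,2}:  v_{0} + v_{1} + v_{2} = v_{5} ; sig = [3:1]
  • {0,2,4,5}:  v_{0} + v_{2} + v_{4} + v_{5} = v_{3} ; sig = [4:1]

Hence PRS(X_Σ) =
{ [2:],  [2:1] ×4,  [2:1,1],  [2:1,1,1] ×3,  [2:1,2],  [2:2] ×2,  [2:2,2],  [3:],  [3:1],  [4:1] }


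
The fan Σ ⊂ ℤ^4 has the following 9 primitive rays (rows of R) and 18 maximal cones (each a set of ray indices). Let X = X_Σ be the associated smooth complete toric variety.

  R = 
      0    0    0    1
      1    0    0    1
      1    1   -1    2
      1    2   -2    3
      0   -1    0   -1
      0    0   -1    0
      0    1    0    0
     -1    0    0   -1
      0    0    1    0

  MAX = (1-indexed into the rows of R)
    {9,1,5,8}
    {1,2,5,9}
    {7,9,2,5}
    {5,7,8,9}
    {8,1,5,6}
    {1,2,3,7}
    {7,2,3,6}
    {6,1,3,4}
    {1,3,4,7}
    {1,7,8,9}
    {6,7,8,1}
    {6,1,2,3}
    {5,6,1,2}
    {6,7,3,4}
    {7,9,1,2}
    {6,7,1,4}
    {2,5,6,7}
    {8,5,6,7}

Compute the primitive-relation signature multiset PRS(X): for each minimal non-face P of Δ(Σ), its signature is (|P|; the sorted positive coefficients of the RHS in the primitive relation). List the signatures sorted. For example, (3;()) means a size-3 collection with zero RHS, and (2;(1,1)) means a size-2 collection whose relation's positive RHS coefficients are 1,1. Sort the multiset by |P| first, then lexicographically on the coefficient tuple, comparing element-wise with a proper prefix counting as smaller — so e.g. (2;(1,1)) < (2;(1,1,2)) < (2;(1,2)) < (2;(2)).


|primitive collections| = 12. Relations:

  P={2,8}:  v_{2} + v_{8} = 0 ; sig = (2;())
  P={6,9}:  v_{6} + v_{9} = 0 ; sig = (2;())
  P={3,5}:  v_{3} + v_{5} = v_{2} + v_{6} ; sig = (2;(1,1))
  P={4,5}:  v_{4} + v_{5} = v_{3} + v_{6} ; sig = (2;(1,1))
  P={3,8}:  v_{3} + v_{8} = v_{1} + v_{6} + v_{7} ; sig = (2;(1,1,1))
  P={3,9}:  v_{3} + v_{9} = v_{1} + v_{2} + v_{7} ; sig = (2;(1,1,1))
  P={4,9}:  v_{4} + v_{9} = v_{1} + v_{3} + v_{7} ; sig = (2;(1,1,1))
  P={2,4}:  v_{2} + v_{4} = 2·v_{3} ; sig = (2;(2))
  P={4,8}:  v_{4} + v_{8} = 2·v_{1} + 2·v_{6} + 2·v_{7} ; sig = (2;(2,2,2))
  P={1,5,7}:  v_{1} + v_{5} + v_{7} = 0 ; sig = (3;())
  P={1,2,6,7}:  v_{1} + v_{2} + v_{6} + v_{7} = v_{3} ; sig = (4;(1))
  P={1,3,6,7}:  v_{1} + v_{3} + v_{6} + v_{7} = v_{4} ; sig = (4;(1))

Signatures (|P|; sorted positive RHS coefficients), sorted:
    |P|=2: 9 collections, coeffs (), (), (1,1), (1,1), (1,1,1), (1,1,1), (1,1,1), (2), (2,2,2)
    |P|=3: 1 collection, coeffs ()
    |P|=4: 2 collections, coeffs (1), (1)


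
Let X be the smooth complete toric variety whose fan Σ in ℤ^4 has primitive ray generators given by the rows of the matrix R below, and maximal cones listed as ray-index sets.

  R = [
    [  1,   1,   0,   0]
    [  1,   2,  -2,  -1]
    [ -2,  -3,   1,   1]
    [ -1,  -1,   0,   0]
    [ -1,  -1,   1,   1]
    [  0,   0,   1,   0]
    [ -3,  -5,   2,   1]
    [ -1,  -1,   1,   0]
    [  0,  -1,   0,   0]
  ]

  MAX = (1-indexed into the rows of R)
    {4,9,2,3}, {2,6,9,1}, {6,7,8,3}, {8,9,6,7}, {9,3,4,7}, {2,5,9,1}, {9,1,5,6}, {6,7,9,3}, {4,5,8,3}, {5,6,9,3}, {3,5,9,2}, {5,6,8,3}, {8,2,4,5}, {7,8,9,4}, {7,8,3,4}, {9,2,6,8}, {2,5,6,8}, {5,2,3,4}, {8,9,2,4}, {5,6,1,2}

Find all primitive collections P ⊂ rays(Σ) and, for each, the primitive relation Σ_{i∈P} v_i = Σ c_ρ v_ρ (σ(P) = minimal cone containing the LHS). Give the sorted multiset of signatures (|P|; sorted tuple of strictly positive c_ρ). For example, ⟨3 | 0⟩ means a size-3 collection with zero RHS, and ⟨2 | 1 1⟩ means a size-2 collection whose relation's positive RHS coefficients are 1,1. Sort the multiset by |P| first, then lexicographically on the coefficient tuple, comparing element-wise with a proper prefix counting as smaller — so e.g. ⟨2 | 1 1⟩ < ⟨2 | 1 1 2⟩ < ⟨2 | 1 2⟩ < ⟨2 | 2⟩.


13 collections generate NE(X_Σ); each relation:

  P = {1,4}:  v_{1} + v_{4} = 0 ; sig = ⟨2 | 0⟩
  P = {1,8}:  v_{1} + v_{8} = v_{6} ; sig = ⟨2 | 1⟩
  P = {4,6}:  v_{4} + v_{6} = v_{8} ; sig = ⟨2 | 1⟩
  P = {1,3}:  v_{1} + v_{3} = v_{5} + v_{9} ; sig = ⟨2 | 1 1⟩
  P = {1,7}:  v_{1} + v_{7} = v_{3} + v_{6} + v_{9} ; sig = ⟨2 | 1 1 1⟩
  P = {2,7}:  v_{2} + v_{7} = 2·v_{4} + v_{9} ; sig = ⟨2 | 1 2⟩
  P = {5,7}:  v_{5} + v_{7} = 2·v_{3} + v_{6} ; sig = ⟨2 | 1 2⟩
  P = {2,3,6}:  v_{2} + v_{3} + v_{6} = v_{4} ; sig = ⟨3 | 1⟩
  P = {3,8,9}:  v_{3} + v_{8} + v_{9} = v_{7} ; sig = ⟨3 | 1⟩
  P = {4,5,9}:  v_{4} + v_{5} + v_{9} = v_{3} ; sig = ⟨3 | 1⟩
  P = {5,8,9}:  v_{5} + v_{8} + v_{9} = v_{3} + v_{6} ; sig = ⟨3 | 1 1⟩
  P = {2,3,8}:  v_{2} + v_{3} + v_{8} = 2·v_{4} ; sig = ⟨3 | 2⟩
  P = {2,5,6,9}:  v_{2} + v_{5} + v_{6} + v_{9} = 0 ; sig = ⟨4 | 0⟩

Sorted signature multiset PRS(X):
[⟨2 | 0⟩, ⟨2 | 1⟩, ⟨2 | 1⟩, ⟨2 | 1 1⟩, ⟨2 | 1 1 1⟩, ⟨2 | 1 2⟩, ⟨2 | 1 2⟩, ⟨3 | 1⟩, ⟨3 | 1⟩, ⟨3 | 1⟩, ⟨3 | 1 1⟩, ⟨3 | 2⟩, ⟨4 | 0⟩]


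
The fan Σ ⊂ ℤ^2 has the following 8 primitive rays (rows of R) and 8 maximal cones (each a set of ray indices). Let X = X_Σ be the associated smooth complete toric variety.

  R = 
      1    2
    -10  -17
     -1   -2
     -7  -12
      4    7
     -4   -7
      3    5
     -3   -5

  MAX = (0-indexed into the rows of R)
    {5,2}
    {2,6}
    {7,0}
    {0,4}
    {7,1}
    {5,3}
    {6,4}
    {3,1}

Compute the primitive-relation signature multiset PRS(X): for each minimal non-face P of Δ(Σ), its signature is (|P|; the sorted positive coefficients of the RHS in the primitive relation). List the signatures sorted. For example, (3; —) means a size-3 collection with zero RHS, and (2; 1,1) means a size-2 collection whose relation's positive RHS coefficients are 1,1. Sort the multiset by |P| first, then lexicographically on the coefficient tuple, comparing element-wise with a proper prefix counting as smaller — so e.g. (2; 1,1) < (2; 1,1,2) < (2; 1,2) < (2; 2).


Primitive collections (20):

  P={0,2}:  v_{0} + v_{2} = 0  ⟹  sig = (2; —)
  P={4,5}:  v_{4} + v_{5} = 0  ⟹  sig = (2; —)
  P={6,7}:  v_{6} + v_{7} = 0  ⟹  sig = (2; —)
  P={0,5}:  v_{0} + v_{5} = v_{7}  ⟹  sig = (2; 1)
  P={0,6}:  v_{0} + v_{6} = v_{4}  ⟹  sig = (2; 1)
  P={1,6}:  v_{1} + v_{6} = v_{3}  ⟹  sig = (2; 1)
  P={2,4}:  v_{2} + v_{4} = v_{6}  ⟹  sig = (2; 1)
  P={2,7}:  v_{2} + v_{7} = v_{5}  ⟹  sig = (2; 1)
  P={3,4}:  v_{3} + v_{4} = v_{7}  ⟹  sig = (2; 1)
  P={3,6}:  v_{3} + v_{6} = v_{5}  ⟹  sig = (2; 1)
  P={3,7}:  v_{3} + v_{7} = v_{1}  ⟹  sig = (2; 1)
  P={4,7}:  v_{4} + v_{7} = v_{0}  ⟹  sig = (2; 1)
  P={5,6}:  v_{5} + v_{6} = v_{2}  ⟹  sig = (2; 1)
  P={5,7}:  v_{5} + v_{7} = v_{3}  ⟹  sig = (2; 1)
  P={1,2}:  v_{1} + v_{2} = v_{3} + v_{5}  ⟹  sig = (2; 1,1)
  P={0,3}:  v_{0} + v_{3} = 2·v_{7}  ⟹  sig = (2; 2)
  P={1,4}:  v_{1} + v_{4} = 2·v_{7}  ⟹  sig = (2; 2)
  P={1,5}:  v_{1} + v_{5} = 2·v_{3}  ⟹  sig = (2; 2)
  P={2,3}:  v_{2} + v_{3} = 2·v_{5}  ⟹  sig = (2; 2)
  P={0,1}:  v_{0} + v_{1} = 3·v_{7}  ⟹  sig = (2; 3)

Sorted signature multiset PRS(X):
[(2; —), (2; —), (2; —), (2; 1), (2; 1), (2; 1), (2; 1), (2; 1), (2; 1), (2; 1), (2; 1), (2; 1), (2; 1), (2; 1), (2; 1,1), (2; 2), (2; 2), (2; 2), (2; 2), (2; 3)]


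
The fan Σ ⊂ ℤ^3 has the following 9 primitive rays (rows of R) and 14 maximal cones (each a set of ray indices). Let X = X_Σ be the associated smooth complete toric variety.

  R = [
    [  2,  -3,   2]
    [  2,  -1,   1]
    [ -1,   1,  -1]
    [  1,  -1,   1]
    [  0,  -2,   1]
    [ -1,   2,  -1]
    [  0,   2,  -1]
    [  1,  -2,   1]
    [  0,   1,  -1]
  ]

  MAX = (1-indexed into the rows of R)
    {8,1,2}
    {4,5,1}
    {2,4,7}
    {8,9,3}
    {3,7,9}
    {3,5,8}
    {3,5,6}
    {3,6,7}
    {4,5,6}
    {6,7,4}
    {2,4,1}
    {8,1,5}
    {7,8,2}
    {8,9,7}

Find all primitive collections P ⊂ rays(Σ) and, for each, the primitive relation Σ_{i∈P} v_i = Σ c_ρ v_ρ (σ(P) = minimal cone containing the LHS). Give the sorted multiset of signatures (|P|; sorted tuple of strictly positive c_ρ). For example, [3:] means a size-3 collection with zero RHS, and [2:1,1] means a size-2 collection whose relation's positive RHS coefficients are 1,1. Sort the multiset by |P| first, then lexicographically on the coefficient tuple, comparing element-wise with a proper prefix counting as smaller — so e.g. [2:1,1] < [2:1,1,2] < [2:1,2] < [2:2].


|primitive collections| = 16. Relations:

  P={3,4}:  v_{3} + v_{4} = 0  ⟹  sig = [2:]
  P={5,7}:  v_{5} + v_{7} = 0  ⟹  sig = [2:]
  P={6,8}:  v_{6} + v_{8} = 0  ⟹  sig = [2:]
  P={1,3}:  v_{1} + v_{3} = v_{8}  ⟹  sig = [2:1]
  P={1,6}:  v_{1} + v_{6} = v_{4}  ⟹  sig = [2:1]
  P={1,7}:  v_{1} + v_{7} = v_{2}  ⟹  sig = [2:1]
  P={2,5}:  v_{2} + v_{5} = v_{1}  ⟹  sig = [2:1]
  P={4,8}:  v_{4} + v_{8} = v_{1}  ⟹  sig = [2:1]
  P={2,3}:  v_{2} + v_{3} = v_{7} + v_{8}  ⟹  sig = [2:1,1]
  P={2,6}:  v_{2} + v_{6} = v_{4} + v_{7}  ⟹  sig = [2:1,1]
  P={4,9}:  v_{4} + v_{9} = v_{7} + v_{8}  ⟹  sig = [2:1,1]
  P={5,9}:  v_{5} + v_{9} = v_{3} + v_{8}  ⟹  sig = [2:1,1]
  P={6,9}:  v_{6} + v_{9} = v_{3} + v_{7}  ⟹  sig = [2:1,1]
  P={1,9}:  v_{1} + v_{9} = v_{7} + 2·v_{8}  ⟹  sig = [2:1,2]
  P={2,9}:  v_{2} + v_{9} = 2·v_{7} + 2·v_{8}  ⟹  sig = [2:2,2]
  P={3,7,8}:  v_{3} + v_{7} + v_{8} = v_{9}  ⟹  sig = [3:1]

Hence PRS(X_Σ) =
[[2:], [2:], [2:], [2:1], [2:1], [2:1], [2:1], [2:1], [2:1,1], [2:1,1], [2:1,1], [2:1,1], [2:1,1], [2:1,2], [2:2,2], [3:1]]


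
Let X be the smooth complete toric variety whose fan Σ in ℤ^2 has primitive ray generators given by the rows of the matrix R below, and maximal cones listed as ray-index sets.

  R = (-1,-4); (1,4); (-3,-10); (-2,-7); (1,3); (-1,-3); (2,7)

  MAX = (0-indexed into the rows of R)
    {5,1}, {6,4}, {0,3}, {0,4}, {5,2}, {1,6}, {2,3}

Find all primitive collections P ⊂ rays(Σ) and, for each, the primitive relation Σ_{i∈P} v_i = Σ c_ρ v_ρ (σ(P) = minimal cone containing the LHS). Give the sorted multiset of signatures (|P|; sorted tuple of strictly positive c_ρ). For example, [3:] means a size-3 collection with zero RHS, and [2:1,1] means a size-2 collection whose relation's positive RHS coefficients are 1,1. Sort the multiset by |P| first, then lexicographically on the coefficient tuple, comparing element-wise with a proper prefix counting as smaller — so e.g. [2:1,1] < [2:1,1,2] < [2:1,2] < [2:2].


Primitive collections (14):

  {0,1}:  v_{0} + v_{1} = 0  so sig = [2:]
  {3,6}:  v_{3} + v_{6} = 0  so sig = [2:]
  {4,5}:  v_{4} + v_{5} = 0  so sig = [2:]
  {0,5}:  v_{0} + v_{5} = v_{3}  so sig = [2:1]
  {0,6}:  v_{0} + v_{6} = v_{4}  so sig = [2:1]
  {1,3}:  v_{1} + v_{3} = v_{5}  so sig = [2:1]
  {1,4}:  v_{1} + v_{4} = v_{6}  so sig = [2:1]
  {2,4}:  v_{2} + v_{4} = v_{3}  so sig = [2:1]
  {2,6}:  v_{2} + v_{6} = v_{5}  so sig = [2:1]
  {3,4}:  v_{3} + v_{4} = v_{0}  so sig = [2:1]
  {3,5}:  v_{3} + v_{5} = v_{2}  so sig = [2:1]
  {5,6}:  v_{5} + v_{6} = v_{1}  so sig = [2:1]
  {0,2}:  v_{0} + v_{2} = 2·v_{3}  so sig = [2:2]
  {1,2}:  v_{1} + v_{2} = 2·v_{5}  so sig = [2:2]

Signatures (|P|; sorted positive RHS coefficients), sorted:
    |P|=2: 14 collections, coeffs (), (), (), (1), (1), (1), (1), (1), (1), (1), (1), (1), (2), (2)


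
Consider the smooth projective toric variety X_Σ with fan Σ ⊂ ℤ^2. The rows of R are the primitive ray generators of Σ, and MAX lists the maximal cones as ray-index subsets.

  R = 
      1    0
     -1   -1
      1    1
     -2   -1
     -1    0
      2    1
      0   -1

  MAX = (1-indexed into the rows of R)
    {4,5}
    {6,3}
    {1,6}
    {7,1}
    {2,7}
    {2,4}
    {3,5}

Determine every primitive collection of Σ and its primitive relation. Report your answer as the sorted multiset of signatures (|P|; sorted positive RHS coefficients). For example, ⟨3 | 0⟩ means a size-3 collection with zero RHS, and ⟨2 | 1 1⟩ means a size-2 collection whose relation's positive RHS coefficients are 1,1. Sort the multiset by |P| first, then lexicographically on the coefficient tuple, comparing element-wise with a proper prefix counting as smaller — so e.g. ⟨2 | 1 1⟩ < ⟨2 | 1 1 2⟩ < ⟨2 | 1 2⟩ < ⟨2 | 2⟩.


14 collections generate NE(X_Σ); each relation:

  P = {1,5}:  v_{1} + v_{5} = 0  so sig = ⟨2 | 0⟩
  P = {2,3}:  v_{2} + v_{3} = 0  so sig = ⟨2 | 0⟩
  P = {4,6}:  v_{4} + v_{6} = 0  so sig = ⟨2 | 0⟩
  P = {1,2}:  v_{1} + v_{2} = v_{7}  so sig = ⟨2 | 1⟩
  P = {1,3}:  v_{1} + v_{3} = v_{6}  so sig = ⟨2 | 1⟩
  P = {1,4}:  v_{1} + v_{4} = v_{2}  so sig = ⟨2 | 1⟩
  P = {2,5}:  v_{2} + v_{5} = v_{4}  so sig = ⟨2 | 1⟩
  P = {2,6}:  v_{2} + v_{6} = v_{1}  so sig = ⟨2 | 1⟩
  P = {3,4}:  v_{3} + v_{4} = v_{5}  so sig = ⟨2 | 1⟩
  P = {3,7}:  v_{3} + v_{7} = v_{1}  so sig = ⟨2 | 1⟩
  P = {5,6}:  v_{5} + v_{6} = v_{3}  so sig = ⟨2 | 1⟩
  P = {5,7}:  v_{5} + v_{7} = v_{2}  so sig = ⟨2 | 1⟩
  P = {4,7}:  v_{4} + v_{7} = 2·v_{2}  so sig = ⟨2 | 2⟩
  P = {6,7}:  v_{6} + v_{7} = 2·v_{1}  so sig = ⟨2 | 2⟩

Hence PRS(X_Σ) =
{ ⟨2 | 0⟩ ×3,  ⟨2 | 1⟩ ×9,  ⟨2 | 2⟩ ×2 }


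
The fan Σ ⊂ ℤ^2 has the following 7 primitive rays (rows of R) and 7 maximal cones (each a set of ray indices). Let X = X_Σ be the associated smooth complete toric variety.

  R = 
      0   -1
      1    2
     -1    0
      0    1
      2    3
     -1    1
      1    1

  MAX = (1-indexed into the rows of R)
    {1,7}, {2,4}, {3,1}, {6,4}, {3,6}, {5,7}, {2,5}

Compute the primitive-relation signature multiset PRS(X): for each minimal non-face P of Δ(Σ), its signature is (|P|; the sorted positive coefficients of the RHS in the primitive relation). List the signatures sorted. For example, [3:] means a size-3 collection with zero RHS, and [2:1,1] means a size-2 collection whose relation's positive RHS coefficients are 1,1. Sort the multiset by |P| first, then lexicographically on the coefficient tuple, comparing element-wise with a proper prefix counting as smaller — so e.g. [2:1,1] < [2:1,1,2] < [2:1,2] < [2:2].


The 14 primitive collections of Σ (r=7, n=2):

  P={1,4}:  v_{1} + v_{4} = 0  →  sig = [2:]
  P={1,2}:  v_{1} + v_{2} = v_{7}  →  sig = [2:1]
  P={1,6}:  v_{1} + v_{6} = v_{3}  →  sig = [2:1]
  P={2,7}:  v_{2} + v_{7} = v_{5}  →  sig = [2:1]
  P={3,4}:  v_{3} + v_{4} = v_{6}  →  sig = [2:1]
  P={3,7}:  v_{3} + v_{7} = v_{4}  →  sig = [2:1]
  P={4,7}:  v_{4} + v_{7} = v_{2}  →  sig = [2:1]
  P={3,5}:  v_{3} + v_{5} = v_{2} + v_{4}  →  sig = [2:1,1]
  P={5,6}:  v_{5} + v_{6} = v_{2} + 2·v_{4}  →  sig = [2:1,2]
  P={1,5}:  v_{1} + v_{5} = 2·v_{7}  →  sig = [2:2]
  P={2,3}:  v_{2} + v_{3} = 2·v_{4}  →  sig = [2:2]
  P={4,5}:  v_{4} + v_{5} = 2·v_{2}  →  sig = [2:2]
  P={6,7}:  v_{6} + v_{7} = 2·v_{4}  →  sig = [2:2]
  P={2,6}:  v_{2} + v_{6} = 3·v_{4}  →  sig = [2:3]

Sorted signature multiset PRS(X):
    [2:]
    [2:1]
    [2:1]
    [2:1]
    [2:1]
    [2:1]
    [2:1]
    [2:1,1]
    [2:1,2]
    [2:2]
    [2:2]
    [2:2]
    [2:2]
    [2:3]


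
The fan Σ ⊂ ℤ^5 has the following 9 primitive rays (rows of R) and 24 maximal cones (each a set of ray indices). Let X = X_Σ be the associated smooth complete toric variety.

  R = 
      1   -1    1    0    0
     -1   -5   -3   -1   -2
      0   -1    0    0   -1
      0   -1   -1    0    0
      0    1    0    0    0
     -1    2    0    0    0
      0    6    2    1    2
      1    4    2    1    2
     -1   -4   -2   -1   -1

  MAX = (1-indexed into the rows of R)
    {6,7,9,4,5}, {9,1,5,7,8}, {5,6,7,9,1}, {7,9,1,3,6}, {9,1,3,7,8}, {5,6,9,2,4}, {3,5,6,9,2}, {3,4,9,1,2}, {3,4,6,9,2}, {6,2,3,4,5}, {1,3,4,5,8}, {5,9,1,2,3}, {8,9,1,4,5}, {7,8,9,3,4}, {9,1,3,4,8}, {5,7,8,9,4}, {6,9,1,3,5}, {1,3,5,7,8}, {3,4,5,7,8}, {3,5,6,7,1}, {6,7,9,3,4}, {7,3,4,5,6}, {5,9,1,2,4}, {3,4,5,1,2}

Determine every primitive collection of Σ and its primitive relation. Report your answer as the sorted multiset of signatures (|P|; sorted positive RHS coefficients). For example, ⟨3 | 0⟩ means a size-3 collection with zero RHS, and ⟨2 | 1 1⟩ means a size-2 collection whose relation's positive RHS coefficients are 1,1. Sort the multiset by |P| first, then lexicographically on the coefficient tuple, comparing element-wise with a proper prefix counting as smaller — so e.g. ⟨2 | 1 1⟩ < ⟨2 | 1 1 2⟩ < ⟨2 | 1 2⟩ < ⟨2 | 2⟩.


Σ has 9 primitive collections:

  P = {2,8}:  v_{2} + v_{8} = v_{4}  ⟹  sig = ⟨2 | 1⟩
  P = {6,8}:  v_{6} + v_{8} = v_{7}  ⟹  sig = ⟨2 | 1⟩
  P = {2,7}:  v_{2} + v_{7} = v_{4} + v_{6}  ⟹  sig = ⟨2 | 1 1⟩
  P = {1,4,6}:  v_{1} + v_{4} + v_{6} = 0  ⟹  sig = ⟨3 | 0⟩
  P = {1,4,7}:  v_{1} + v_{4} + v_{7} = v_{8}  ⟹  sig = ⟨3 | 1⟩
  P = {1,2,6}:  v_{1} + v_{2} + v_{6} = v_{3} + v_{5} + v_{9}  ⟹  sig = ⟨3 | 1 1 1⟩
  P = {3,5,8,9}:  v_{3} + v_{5} + v_{8} + v_{9} = 0  ⟹  sig = ⟨4 | 0⟩
  P = {3,4,5,9}:  v_{3} + v_{4} + v_{5} + v_{9} = v_{2}  ⟹  sig = ⟨4 | 1⟩
  P = {3,5,7,9}:  v_{3} + v_{5} + v_{7} + v_{9} = v_{6}  ⟹  sig = ⟨4 | 1⟩

Sorted signature multiset PRS(X):
{ ⟨2 | 1⟩ ×2,  ⟨2 | 1 1⟩,  ⟨3 | 0⟩,  ⟨3 | 1⟩,  ⟨3 | 1 1 1⟩,  ⟨4 | 0⟩,  ⟨4 | 1⟩ ×2 }


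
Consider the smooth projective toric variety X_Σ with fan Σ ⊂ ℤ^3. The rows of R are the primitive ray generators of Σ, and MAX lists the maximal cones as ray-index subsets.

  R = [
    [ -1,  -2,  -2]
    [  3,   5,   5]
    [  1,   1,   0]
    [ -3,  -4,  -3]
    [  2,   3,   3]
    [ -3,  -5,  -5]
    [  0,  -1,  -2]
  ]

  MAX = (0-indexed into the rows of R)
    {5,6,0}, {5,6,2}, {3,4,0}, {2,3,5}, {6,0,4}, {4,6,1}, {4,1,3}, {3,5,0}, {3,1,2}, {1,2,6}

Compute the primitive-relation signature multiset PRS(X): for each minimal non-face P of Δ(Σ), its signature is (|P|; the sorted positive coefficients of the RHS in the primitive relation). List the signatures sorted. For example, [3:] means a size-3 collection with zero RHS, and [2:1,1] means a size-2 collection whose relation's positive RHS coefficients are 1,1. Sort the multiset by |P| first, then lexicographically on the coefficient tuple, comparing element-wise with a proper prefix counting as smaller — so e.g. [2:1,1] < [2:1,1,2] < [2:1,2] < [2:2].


|primitive collections| = 6. Relations:

  • {1,5}:  v_{1} + v_{5} = 0 ; sig = [2:]
  • {0,1}:  v_{0} + v_{1} = v_{4} ; sig = [2:1]
  • {0,2}:  v_{0} + v_{2} = v_{6} ; sig = [2:1]
  • {3,6}:  v_{3} + v_{6} = v_{5} ; sig = [2:1]
  • {4,5}:  v_{4} + v_{5} = v_{0} ; sig = [2:1]
  • {2,4}:  v_{2} + v_{4} = v_{1} + v_{6} ; sig = [2:1,1]

Hence PRS(X_Σ) =
    [2:]
    [2:1]
    [2:1]
    [2:1]
    [2:1]
    [2:1,1]


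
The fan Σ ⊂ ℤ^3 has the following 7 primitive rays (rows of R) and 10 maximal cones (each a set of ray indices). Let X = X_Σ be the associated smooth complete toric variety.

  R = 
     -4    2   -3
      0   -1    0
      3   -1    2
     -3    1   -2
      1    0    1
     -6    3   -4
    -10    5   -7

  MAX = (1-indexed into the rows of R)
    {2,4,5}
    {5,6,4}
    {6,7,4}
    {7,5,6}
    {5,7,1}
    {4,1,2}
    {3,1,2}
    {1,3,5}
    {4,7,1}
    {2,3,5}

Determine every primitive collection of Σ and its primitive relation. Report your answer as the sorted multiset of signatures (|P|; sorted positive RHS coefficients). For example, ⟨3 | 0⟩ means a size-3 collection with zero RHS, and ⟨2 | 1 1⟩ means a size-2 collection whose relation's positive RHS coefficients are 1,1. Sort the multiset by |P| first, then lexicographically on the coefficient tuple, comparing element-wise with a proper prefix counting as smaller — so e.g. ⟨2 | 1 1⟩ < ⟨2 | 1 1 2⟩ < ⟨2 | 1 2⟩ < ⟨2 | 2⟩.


9 collections generate NE(X_Σ); each relation:

  P={3,4}:  v_{3} + v_{4} = 0 ; sig = ⟨2 | 0⟩
  P={1,6}:  v_{1} + v_{6} = v_{7} ; sig = ⟨2 | 1⟩
  P={3,6}:  v_{3} + v_{6} = v_{1} + v_{5} ; sig = ⟨2 | 1 1⟩
  P={2,7}:  v_{2} + v_{7} = v_{1} + 2·v_{4} ; sig = ⟨2 | 1 2⟩
  P={3,7}:  v_{3} + v_{7} = 2·v_{1} + v_{5} ; sig = ⟨2 | 1 2⟩
  P={2,6}:  v_{2} + v_{6} = 2·v_{4} ; sig = ⟨2 | 2⟩
  P={1,2,5}:  v_{1} + v_{2} + v_{5} = v_{4} ; sig = ⟨3 | 1⟩
  P={1,4,5}:  v_{1} + v_{4} + v_{5} = v_{6} ; sig = ⟨3 | 1⟩
  P={4,5,7}:  v_{4} + v_{5} + v_{7} = 2·v_{6} ; sig = ⟨3 | 2⟩

so the primitive-relation signature multiset is
    ⟨2 | 0⟩
    ⟨2 | 1⟩
    ⟨2 | 1 1⟩
    ⟨2 | 1 2⟩
    ⟨2 | 1 2⟩
    ⟨2 | 2⟩
    ⟨3 | 1⟩
    ⟨3 | 1⟩
    ⟨3 | 2⟩


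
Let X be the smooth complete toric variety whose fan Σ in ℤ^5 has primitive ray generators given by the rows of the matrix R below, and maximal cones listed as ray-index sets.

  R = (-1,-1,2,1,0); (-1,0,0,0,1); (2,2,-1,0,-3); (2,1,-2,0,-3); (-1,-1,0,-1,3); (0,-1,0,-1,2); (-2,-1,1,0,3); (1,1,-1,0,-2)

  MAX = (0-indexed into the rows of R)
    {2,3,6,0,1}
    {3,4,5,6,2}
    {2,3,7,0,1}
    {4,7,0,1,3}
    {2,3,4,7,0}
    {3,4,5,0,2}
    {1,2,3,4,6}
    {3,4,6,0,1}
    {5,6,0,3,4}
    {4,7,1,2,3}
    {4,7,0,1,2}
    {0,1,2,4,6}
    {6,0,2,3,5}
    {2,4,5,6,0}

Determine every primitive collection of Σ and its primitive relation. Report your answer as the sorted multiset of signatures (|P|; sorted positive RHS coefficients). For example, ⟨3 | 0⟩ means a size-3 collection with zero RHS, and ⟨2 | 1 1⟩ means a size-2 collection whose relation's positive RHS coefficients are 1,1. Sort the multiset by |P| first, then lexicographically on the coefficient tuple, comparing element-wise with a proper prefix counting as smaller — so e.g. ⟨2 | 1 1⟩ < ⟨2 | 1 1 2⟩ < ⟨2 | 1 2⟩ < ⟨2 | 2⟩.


The 5 primitive collections of Σ (r=8, n=5):

  • {1,5}:  v_{1} + v_{5} = v_{4}  ⇒ sig = ⟨2 | 1⟩
  • {6,7}:  v_{6} + v_{7} = v_{1}  ⇒ sig = ⟨2 | 1⟩
  • {5,7}:  v_{5} + v_{7} = v_{0} + v_{2} + v_{3} + 2·v_{4}  ⇒ sig = ⟨2 | 1 1 1 2⟩
  • {0,2,3,4,6}:  v_{0} + v_{2} + v_{3} + v_{4} + v_{6} = 0  ⇒ sig = ⟨5 | 0⟩
  • {0,1,2,3,4}:  v_{0} + v_{1} + v_{2} + v_{3} + v_{4} = v_{7}  ⇒ sig = ⟨5 | 1⟩

so the primitive-relation signature multiset is
[⟨2 | 1⟩, ⟨2 | 1⟩, ⟨2 | 1 1 1 2⟩, ⟨5 | 0⟩, ⟨5 | 1⟩]


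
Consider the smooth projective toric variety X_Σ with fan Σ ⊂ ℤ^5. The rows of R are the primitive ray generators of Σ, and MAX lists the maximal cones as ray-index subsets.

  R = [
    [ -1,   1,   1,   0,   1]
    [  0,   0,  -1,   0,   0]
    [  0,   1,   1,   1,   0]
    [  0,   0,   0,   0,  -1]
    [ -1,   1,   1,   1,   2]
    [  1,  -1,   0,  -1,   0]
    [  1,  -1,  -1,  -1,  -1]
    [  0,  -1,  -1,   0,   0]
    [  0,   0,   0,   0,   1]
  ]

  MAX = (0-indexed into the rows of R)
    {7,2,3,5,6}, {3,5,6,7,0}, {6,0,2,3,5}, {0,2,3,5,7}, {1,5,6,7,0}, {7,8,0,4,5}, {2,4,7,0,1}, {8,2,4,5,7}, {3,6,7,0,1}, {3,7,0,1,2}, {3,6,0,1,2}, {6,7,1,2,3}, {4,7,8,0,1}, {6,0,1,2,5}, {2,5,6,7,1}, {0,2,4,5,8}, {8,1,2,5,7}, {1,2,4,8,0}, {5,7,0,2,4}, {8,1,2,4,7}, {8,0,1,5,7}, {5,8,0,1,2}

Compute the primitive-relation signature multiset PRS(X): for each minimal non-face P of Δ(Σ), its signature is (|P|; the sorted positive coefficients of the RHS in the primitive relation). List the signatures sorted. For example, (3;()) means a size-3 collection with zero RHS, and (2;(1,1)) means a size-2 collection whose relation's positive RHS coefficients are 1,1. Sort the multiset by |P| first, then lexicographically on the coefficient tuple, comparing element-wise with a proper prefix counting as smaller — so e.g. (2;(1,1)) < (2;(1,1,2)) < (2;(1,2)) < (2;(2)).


9 minimal non-faces of Δ(Σ) (on 9 rays):

  {3,8}:  v_{3} + v_{8} = 0  ⟹  sig = (2;())
  {4,6}:  v_{4} + v_{6} = v_{8}  ⟹  sig = (2;(1))
  {6,8}:  v_{6} + v_{8} = v_{1} + v_{5}  ⟹  sig = (2;(1,1))
  {3,4}:  v_{3} + v_{4} = v_{0} + v_{2} + v_{7}  ⟹  sig = (2;(1,1,1))
  {1,3,5}:  v_{1} + v_{3} + v_{5} = v_{6}  ⟹  sig = (3;(1))
  {1,4,5}:  v_{1} + v_{4} + v_{5} = 2·v_{8}  ⟹  sig = (3;(2))
  {0,2,6,7}:  v_{0} + v_{2} + v_{6} + v_{7} = 0  ⟹  sig = (4;())
  {0,2,7,8}:  v_{0} + v_{2} + v_{7} + v_{8} = v_{4}  ⟹  sig = (4;(1))
  {0,1,2,5,7}:  v_{0} + v_{1} + v_{2} + v_{5} + v_{7} = v_{8}  ⟹  sig = (5;(1))

so the primitive-relation signature multiset is
    (2;())
    (2;(1))
    (2;(1,1))
    (2;(1,1,1))
    (3;(1))
    (3;(2))
    (4;())
    (4;(1))
    (5;(1))


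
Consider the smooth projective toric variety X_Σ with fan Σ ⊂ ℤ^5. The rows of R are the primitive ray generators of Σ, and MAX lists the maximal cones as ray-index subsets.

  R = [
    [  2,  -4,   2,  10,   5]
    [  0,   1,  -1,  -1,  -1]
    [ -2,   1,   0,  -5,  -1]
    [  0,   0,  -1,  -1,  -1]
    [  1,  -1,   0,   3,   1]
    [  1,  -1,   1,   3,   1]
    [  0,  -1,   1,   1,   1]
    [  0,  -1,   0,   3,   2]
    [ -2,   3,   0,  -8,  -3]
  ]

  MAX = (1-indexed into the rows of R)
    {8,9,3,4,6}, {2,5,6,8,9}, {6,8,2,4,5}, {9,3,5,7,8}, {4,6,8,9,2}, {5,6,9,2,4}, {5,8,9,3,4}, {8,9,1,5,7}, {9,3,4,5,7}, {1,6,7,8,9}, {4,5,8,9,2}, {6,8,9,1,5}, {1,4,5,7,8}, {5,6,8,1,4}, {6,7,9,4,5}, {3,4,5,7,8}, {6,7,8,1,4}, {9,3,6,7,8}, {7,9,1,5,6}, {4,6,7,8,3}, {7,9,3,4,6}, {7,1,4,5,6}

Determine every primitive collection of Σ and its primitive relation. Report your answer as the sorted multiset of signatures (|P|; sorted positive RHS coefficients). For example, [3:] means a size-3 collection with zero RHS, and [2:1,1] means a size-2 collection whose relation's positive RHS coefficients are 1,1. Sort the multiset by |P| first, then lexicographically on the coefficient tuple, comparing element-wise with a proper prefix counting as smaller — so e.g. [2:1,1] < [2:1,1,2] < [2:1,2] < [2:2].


Minimal non-faces — 9 found among 9 rays, 22 max cones:

  P={2,7}:  v_{2} + v_{7} = 0  so sig = [2:]
  P={1,2}:  v_{1} + v_{2} = v_{5} + v_{6} + v_{8}  so sig = [2:1,1,1]
  P={2,3}:  v_{2} + v_{3} = v_{4} + v_{8} + v_{9}  so sig = [2:1,1,1]
  P={1,3}:  v_{1} + v_{3} = 2·v_{7} + v_{8}  so sig = [2:1,2]
  P={1,4,9}:  v_{1} + v_{4} + v_{9} = v_{7}  so sig = [3:1]
  P={3,5,6}:  v_{3} + v_{5} + v_{6} = v_{7}  so sig = [3:1]
  P={4,7,8,9}:  v_{4} + v_{7} + v_{8} + v_{9} = v_{3}  so sig = [4:1]
  P={5,6,7,8}:  v_{5} + v_{6} + v_{7} + v_{8} = v_{1}  so sig = [4:1]
  P={4,5,6,8,9}:  v_{4} + v_{5} + v_{6} + v_{8} + v_{9} = 0  so sig = [5:]

so the primitive-relation signature multiset is
[[2:], [2:1,1,1], [2:1,1,1], [2:1,2], [3:1], [3:1], [4:1], [4:1], [5:]]


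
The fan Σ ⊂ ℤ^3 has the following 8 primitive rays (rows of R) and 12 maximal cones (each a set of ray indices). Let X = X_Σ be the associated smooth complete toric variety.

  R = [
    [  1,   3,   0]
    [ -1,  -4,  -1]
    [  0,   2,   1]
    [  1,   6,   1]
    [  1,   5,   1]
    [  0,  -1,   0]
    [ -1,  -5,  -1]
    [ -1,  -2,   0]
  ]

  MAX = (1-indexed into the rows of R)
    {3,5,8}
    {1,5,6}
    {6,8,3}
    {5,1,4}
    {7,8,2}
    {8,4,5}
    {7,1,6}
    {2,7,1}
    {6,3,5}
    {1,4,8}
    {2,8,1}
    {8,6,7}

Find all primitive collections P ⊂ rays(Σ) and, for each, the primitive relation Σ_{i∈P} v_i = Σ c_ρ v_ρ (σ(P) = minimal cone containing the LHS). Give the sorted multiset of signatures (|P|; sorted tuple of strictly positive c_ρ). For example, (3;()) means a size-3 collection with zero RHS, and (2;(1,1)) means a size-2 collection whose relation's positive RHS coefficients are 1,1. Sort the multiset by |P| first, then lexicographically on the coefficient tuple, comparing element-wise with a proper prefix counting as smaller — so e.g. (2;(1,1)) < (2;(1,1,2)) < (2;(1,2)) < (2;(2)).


Σ has 14 primitive collections:

  • {5,7}:  v_{5} + v_{7} = 0  ⟹  sig = (2;())
  • {1,3}:  v_{1} + v_{3} = v_{5}  ⟹  sig = (2;(1))
  • {2,3}:  v_{2} + v_{3} = v_{8}  ⟹  sig = (2;(1))
  • {2,6}:  v_{2} + v_{6} = v_{7}  ⟹  sig = (2;(1))
  • {4,6}:  v_{4} + v_{6} = v_{5}  ⟹  sig = (2;(1))
  • {2,5}:  v_{2} + v_{5} = v_{1} + v_{8}  ⟹  sig = (2;(1,1))
  • {3,7}:  v_{3} + v_{7} = v_{6} + v_{8}  ⟹  sig = (2;(1,1))
  • {4,7}:  v_{4} + v_{7} = v_{1} + v_{8}  ⟹  sig = (2;(1,1))
  • {3,4}:  v_{3} + v_{4} = 2·v_{5} + v_{8}  ⟹  sig = (2;(1,2))
  • {2,4}:  v_{2} + v_{4} = 2·v_{1} + 2·v_{8}  ⟹  sig = (2;(2,2))
  • {1,6,8}:  v_{1} + v_{6} + v_{8} = 0  ⟹  sig = (3;())
  • {1,5,8}:  v_{1} + v_{5} + v_{8} = v_{4}  ⟹  sig = (3;(1))
  • {1,7,8}:  v_{1} + v_{7} + v_{8} = v_{2}  ⟹  sig = (3;(1))
  • {5,6,8}:  v_{5} + v_{6} + v_{8} = v_{3}  ⟹  sig = (3;(1))

so the primitive-relation signature multiset is
    |P|=2: 10 collections, coeffs (), (1), (1), (1), (1), (1,1), (1,1), (1,1), (1,2), (2,2)
    |P|=3: 4 collections, coeffs (), (1), (1), (1)


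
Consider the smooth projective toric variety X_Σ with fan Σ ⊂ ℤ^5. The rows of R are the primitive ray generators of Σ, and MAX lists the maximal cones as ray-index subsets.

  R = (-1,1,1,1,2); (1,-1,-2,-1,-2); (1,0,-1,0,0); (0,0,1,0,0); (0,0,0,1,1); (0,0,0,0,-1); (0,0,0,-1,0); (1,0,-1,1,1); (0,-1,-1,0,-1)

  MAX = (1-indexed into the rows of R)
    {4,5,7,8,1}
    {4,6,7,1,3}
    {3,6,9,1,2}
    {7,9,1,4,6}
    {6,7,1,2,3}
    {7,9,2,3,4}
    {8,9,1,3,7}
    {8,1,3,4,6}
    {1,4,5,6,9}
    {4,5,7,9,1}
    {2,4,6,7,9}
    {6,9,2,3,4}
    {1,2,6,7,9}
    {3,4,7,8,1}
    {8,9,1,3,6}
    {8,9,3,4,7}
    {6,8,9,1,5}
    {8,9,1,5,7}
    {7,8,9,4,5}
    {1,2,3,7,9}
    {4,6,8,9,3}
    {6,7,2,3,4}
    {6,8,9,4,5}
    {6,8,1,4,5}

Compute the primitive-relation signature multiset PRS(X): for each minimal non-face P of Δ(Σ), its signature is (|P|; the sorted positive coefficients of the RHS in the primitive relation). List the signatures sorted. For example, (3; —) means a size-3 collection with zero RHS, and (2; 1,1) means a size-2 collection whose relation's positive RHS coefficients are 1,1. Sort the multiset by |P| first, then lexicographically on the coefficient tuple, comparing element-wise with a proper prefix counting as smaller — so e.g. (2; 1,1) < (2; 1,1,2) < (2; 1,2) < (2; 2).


Δ(Σ) — 9 vertices, 9 min non-faces:

  P = {3,5}:  v_{3} + v_{5} = v_{8}  so sig = (2; 1)
  P = {2,5}:  v_{2} + v_{5} = v_{3} + v_{9}  so sig = (2; 1,1)
  P = {2,8}:  v_{2} + v_{8} = 2·v_{3} + v_{9}  so sig = (2; 1,2)
  P = {1,2,4}:  v_{1} + v_{2} + v_{4} = 0  so sig = (3; —)
  P = {5,6,7}:  v_{5} + v_{6} + v_{7} = 0  so sig = (3; —)
  P = {6,7,8}:  v_{6} + v_{7} + v_{8} = v_{3}  so sig = (3; 1)
  P = {1,3,4,9}:  v_{1} + v_{3} + v_{4} + v_{9} = v_{5}  so sig = (4; 1)
  P = {3,6,7,9}:  v_{3} + v_{6} + v_{7} + v_{9} = v_{2}  so sig = (4; 1)
  P = {1,4,8,9}:  v_{1} + v_{4} + v_{8} + v_{9} = 2·v_{5}  so sig = (4; 2)

Sorted signature multiset PRS(X):
{ (2; 1),  (2; 1,1),  (2; 1,2),  (3; —) ×2,  (3; 1),  (4; 1) ×2,  (4; 2) }


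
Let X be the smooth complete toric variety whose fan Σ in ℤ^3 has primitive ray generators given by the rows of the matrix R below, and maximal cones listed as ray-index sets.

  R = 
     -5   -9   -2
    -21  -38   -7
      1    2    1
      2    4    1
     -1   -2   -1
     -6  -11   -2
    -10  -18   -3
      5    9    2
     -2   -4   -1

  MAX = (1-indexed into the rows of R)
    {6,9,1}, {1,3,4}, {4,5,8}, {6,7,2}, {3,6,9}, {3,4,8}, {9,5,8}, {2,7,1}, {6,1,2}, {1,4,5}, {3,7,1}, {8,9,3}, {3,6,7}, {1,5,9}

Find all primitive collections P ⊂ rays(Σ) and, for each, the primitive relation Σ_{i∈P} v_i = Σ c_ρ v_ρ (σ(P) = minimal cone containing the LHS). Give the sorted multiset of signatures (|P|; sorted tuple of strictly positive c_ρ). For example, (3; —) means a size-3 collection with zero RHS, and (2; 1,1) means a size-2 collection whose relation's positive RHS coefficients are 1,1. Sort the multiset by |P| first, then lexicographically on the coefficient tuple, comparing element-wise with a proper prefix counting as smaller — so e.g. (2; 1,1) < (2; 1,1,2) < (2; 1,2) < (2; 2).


Δ(Σ) — 9 vertices, 18 min non-faces:

  P={1,8}:  v_{1} + v_{8} = 0  so sig = (2; —)
  P={3,5}:  v_{3} + v_{5} = 0  so sig = (2; —)
  P={4,9}:  v_{4} + v_{9} = 0  so sig = (2; —)
  P={2,8}:  v_{2} + v_{8} = v_{6} + v_{7}  so sig = (2; 1,1)
  P={4,6}:  v_{4} + v_{6} = v_{1} + v_{3}  so sig = (2; 1,1)
  P={5,6}:  v_{5} + v_{6} = v_{1} + v_{9}  so sig = (2; 1,1)
  P={5,7}:  v_{5} + v_{7} = v_{1} + v_{6}  so sig = (2; 1,1)
  P={6,8}:  v_{6} + v_{8} = v_{3} + v_{9}  so sig = (2; 1,1)
  P={7,8}:  v_{7} + v_{8} = v_{3} + v_{6}  so sig = (2; 1,1)
  P={2,4}:  v_{2} + v_{4} = 2·v_{1} + v_{3} + v_{7}  so sig = (2; 1,1,2)
  P={2,9}:  v_{2} + v_{9} = v_{1} + 3·v_{6}  so sig = (2; 1,3)
  P={2,3}:  v_{2} + v_{3} = 2·v_{7}  so sig = (2; 2)
  P={7,9}:  v_{7} + v_{9} = 2·v_{6}  so sig = (2; 2)
  P={2,5}:  v_{2} + v_{5} = 2·v_{1} + 2·v_{6}  so sig = (2; 2,2)
  P={4,7}:  v_{4} + v_{7} = 2·v_{1} + 2·v_{3}  so sig = (2; 2,2)
  P={1,3,6}:  v_{1} + v_{3} + v_{6} = v_{7}  so sig = (3; 1)
  P={1,3,9}:  v_{1} + v_{3} + v_{9} = v_{6}  so sig = (3; 1)
  P={1,6,7}:  v_{1} + v_{6} + v_{7} = v_{2}  so sig = (3; 1)

Hence PRS(X_Σ) =
[(2; —), (2; —), (2; —), (2; 1,1), (2; 1,1), (2; 1,1), (2; 1,1), (2; 1,1), (2; 1,1), (2; 1,1,2), (2; 1,3), (2; 2), (2; 2), (2; 2,2), (2; 2,2), (3; 1), (3; 1), (3; 1)]


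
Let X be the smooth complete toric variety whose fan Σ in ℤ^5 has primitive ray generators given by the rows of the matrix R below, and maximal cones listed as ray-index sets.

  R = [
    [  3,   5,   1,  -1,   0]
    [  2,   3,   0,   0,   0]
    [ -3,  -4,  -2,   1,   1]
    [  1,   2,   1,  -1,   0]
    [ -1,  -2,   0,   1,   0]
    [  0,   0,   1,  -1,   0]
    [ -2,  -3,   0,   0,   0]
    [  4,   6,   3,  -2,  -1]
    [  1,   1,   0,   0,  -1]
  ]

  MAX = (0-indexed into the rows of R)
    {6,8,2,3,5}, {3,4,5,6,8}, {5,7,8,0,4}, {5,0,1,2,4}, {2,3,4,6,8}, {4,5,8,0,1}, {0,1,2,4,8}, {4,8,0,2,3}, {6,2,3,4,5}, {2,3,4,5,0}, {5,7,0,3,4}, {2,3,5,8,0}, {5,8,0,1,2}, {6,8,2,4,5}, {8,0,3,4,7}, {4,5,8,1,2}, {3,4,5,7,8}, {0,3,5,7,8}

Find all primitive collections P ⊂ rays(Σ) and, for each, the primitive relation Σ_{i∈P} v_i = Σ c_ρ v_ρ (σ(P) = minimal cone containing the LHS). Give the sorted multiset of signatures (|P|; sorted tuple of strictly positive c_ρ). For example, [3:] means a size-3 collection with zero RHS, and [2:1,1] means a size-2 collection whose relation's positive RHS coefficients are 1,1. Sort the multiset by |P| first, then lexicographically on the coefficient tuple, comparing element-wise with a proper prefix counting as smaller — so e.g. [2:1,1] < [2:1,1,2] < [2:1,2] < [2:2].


Σ has 9 primitive collections:

  {1,6}:  v_{1} + v_{6} = 0 — sig = [2:]
  {0,6}:  v_{0} + v_{6} = v_{3} — sig = [2:1]
  {1,3}:  v_{1} + v_{3} = v_{0} — sig = [2:1]
  {2,7}:  v_{2} + v_{7} = v_{3} — sig = [2:1]
  {1,7}:  v_{1} + v_{7} = 2·v_{0} + v_{4} + v_{5} + v_{8} — sig = [2:1,1,1,2]
  {6,7}:  v_{6} + v_{7} = 2·v_{3} + v_{4} + v_{5} + v_{8} — sig = [2:1,1,1,2]
  {0,2,4,5,8}:  v_{0} + v_{2} + v_{4} + v_{5} + v_{8} = 0 — sig = [5:]
  {0,3,4,5,8}:  v_{0} + v_{3} + v_{4} + v_{5} + v_{8} = v_{7} — sig = [5:1]
  {2,3,4,5,8}:  v_{2} + v_{3} + v_{4} + v_{5} + v_{8} = v_{6} — sig = [5:1]

Signatures (|P|; sorted positive RHS coefficients), sorted:
[[2:], [2:1], [2:1], [2:1], [2:1,1,1,2], [2:1,1,1,2], [5:], [5:1], [5:1]]


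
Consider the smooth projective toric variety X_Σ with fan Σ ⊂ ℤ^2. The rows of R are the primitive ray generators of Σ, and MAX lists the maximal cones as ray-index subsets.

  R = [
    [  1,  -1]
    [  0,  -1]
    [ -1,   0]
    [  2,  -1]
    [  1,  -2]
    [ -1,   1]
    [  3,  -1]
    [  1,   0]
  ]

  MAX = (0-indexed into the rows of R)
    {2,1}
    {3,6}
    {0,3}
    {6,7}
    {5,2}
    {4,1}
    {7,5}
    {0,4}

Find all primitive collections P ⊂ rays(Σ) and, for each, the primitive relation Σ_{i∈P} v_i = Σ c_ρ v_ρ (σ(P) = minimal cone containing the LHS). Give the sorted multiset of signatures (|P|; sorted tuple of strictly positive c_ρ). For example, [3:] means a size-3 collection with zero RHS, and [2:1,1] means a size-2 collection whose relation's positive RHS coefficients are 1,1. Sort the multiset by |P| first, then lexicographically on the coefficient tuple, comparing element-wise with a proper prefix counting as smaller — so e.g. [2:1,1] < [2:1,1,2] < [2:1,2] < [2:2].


Minimal non-faces — 20 found among 8 rays, 8 max cones:

  {0,5}:  v_{0} + v_{5} = 0  so sig = [2:]
  {2,7}:  v_{2} + v_{7} = 0  so sig = [2:]
  {0,1}:  v_{0} + v_{1} = v_{4}  so sig = [2:1]
  {0,2}:  v_{0} + v_{2} = v_{1}  so sig = [2:1]
  {0,7}:  v_{0} + v_{7} = v_{3}  so sig = [2:1]
  {1,5}:  v_{1} + v_{5} = v_{2}  so sig = [2:1]
  {1,7}:  v_{1} + v_{7} = v_{0}  so sig = [2:1]
  {2,3}:  v_{2} + v_{3} = v_{0}  so sig = [2:1]
  {2,6}:  v_{2} + v_{6} = v_{3}  so sig = [2:1]
  {3,5}:  v_{3} + v_{5} = v_{7}  so sig = [2:1]
  {3,7}:  v_{3} + v_{7} = v_{6}  so sig = [2:1]
  {4,5}:  v_{4} + v_{5} = v_{1}  so sig = [2:1]
  {1,6}:  v_{1} + v_{6} = v_{0} + v_{3}  so sig = [2:1,1]
  {4,6}:  v_{4} + v_{6} = 2·v_{0} + v_{3}  so sig = [2:1,2]
  {0,6}:  v_{0} + v_{6} = 2·v_{3}  so sig = [2:2]
  {1,3}:  v_{1} + v_{3} = 2·v_{0}  so sig = [2:2]
  {2,4}:  v_{2} + v_{4} = 2·v_{1}  so sig = [2:2]
  {4,7}:  v_{4} + v_{7} = 2·v_{0}  so sig = [2:2]
  {5,6}:  v_{5} + v_{6} = 2·v_{7}  so sig = [2:2]
  {3,4}:  v_{3} + v_{4} = 3·v_{0}  so sig = [2:3]

Signatures (|P|; sorted positive RHS coefficients), sorted:
{ [2:] ×2,  [2:1] ×10,  [2:1,1],  [2:1,2],  [2:2] ×5,  [2:3] }
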